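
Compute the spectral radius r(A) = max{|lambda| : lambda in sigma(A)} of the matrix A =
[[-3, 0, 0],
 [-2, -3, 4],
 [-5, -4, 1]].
r(A) = sqrt(13) ≈ 3.6056

The eigenvalues of A are the roots of its characteristic polynomial. With M = A (coefficients from the trace, the sum of principal 2x2 minors, and det A):
  p(λ) = det(λ I - M) = λ^3 + 5λ^2 + 19λ + 39.
By the rational root theorem any rational root is an integer divisor of 39. Testing λ = -3: p(-3) = -27 + 45 - 57 + 39 = 0, so λ = -3 is a root. Dividing out (λ + 3) leaves p(λ) = (λ + 3)(λ^2 + 2λ + 13). For λ^2 + 2λ + 13 the discriminant is -48. It is negative, so the roots are the complex-conjugate pair λ = -1 ± (sqrt(48)/2) i ≈ -1 ± 3.4641i. For a conjugate pair the product of the roots equals the constant term, so |λ|^2 = 13 and |λ| = sqrt(13) ≈ 3.6056.
Thus the eigenvalues (to 4 decimals) are -1 ± 3.4641i (modulus 3.6056); -3 (modulus 3). The spectral radius is the largest modulus: r(A) = sqrt(13) ≈ 3.6056. (Cross-check: r(A) ≤ ||A||_2 ≈ 8.1555; equality holds whenever A is normal, though it can also hold for some non-normal A.)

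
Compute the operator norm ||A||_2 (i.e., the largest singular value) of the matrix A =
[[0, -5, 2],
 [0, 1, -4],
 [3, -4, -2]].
||A||_2 ≈ 6.8265 (= sqrt(largest eigenvalue of A^T A))

||A||_2 = sigma_max(A) = sqrt(lambda_max(A^T A)). Form the symmetric matrix M = A^T A =
[[9, -12, -6],
 [-12, 42, -6],
 [-6, -6, 24]].
Its characteristic polynomial (trace, sum of principal 2x2 minors, determinant of M give the coefficients) is
  p(λ) = det(λ I - M) = λ^3 - 75λ^2 + 1386λ - 2916.
No integer candidate from the rational root theorem (±divisors of 2916) is a root, so the roots are irrational. The cubic discriminant is Δ = 461395764 > 0, so there are three distinct real roots. p(2) = -436 and p(3) = 594 have opposite signs, so a root lies in (2, 3); Newton's method refines it to λ ≈ 2.4075. p(25) = 484 and p(26) = -4 have opposite signs, so a root lies in (25, 26); Newton's method refines it to λ ≈ 25.9918. p(46) = -524 and p(47) = 374 have opposite signs, so a root lies in (46, 47); Newton's method refines it to λ ≈ 46.6008. Check (Vieta): the three roots sum to 75, matching tr M = 75.
So the eigenvalues of A^T A are ≈ 2.4075, 25.9918, 46.6008 (all ≥ 0, as they must be for A^T A). The largest is λ_max ≈ 46.6008, hence ||A||_2 = sqrt(λ_max) ≈ 6.8265.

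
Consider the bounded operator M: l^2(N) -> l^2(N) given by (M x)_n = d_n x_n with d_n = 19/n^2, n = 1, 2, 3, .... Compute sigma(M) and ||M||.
sigma(M) = {19/n^2 : n ≥ 1} ∪ {0}; ||M|| = 19

A bounded diagonal operator on l^2 with diagonal entries d_n has spectrum equal to the closure of {d_n : n ≥ 1}: every d_n is an eigenvalue (with eigenvector e_n), so {d_n} ⊂ sigma(M); the spectrum is closed, so its closure is too; and for lambda not in the closure, (M - lambda I) has bounded inverse (the diagonal entries 1/(d_n - lambda) are bounded). For our sequence d_n = 19/n^2, n = 1, 2, 3, ...:
  - {d_n} = {19/n^2 : n ≥ 1}; the only limit point is 0
  - closure = {19/n^2 : n ≥ 1} ∪ {0}
For the norm: a diagonal operator has ||M|| = sup_n |d_n|. Here d_n = 19/n^2 is positive and decreasing, so sup_n |d_n| = d_1 = 19. So ||M|| = 19.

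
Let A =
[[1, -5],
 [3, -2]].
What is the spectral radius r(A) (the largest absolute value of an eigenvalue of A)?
r(A) = sqrt(13) ≈ 3.6056

The eigenvalues of A are the roots of its characteristic polynomial. With M = A (coefficients from the trace and determinant):
  p(λ) = det(λ I - M) = λ^2 + λ + 13.
For λ^2 + λ + 13 the discriminant is -51. It is negative, so the roots are the complex-conjugate pair λ = -1/2 ± (sqrt(51)/2) i ≈ -0.5 ± 3.5707i. For a conjugate pair the product of the roots equals the constant term, so |λ|^2 = 13 and |λ| = sqrt(13) ≈ 3.6056.
Thus the eigenvalues (to 4 decimals) are -0.5 ± 3.5707i (modulus 3.6056). The spectral radius is the largest modulus: r(A) = sqrt(13) ≈ 3.6056. (Cross-check: r(A) ≤ ||A||_2 ≈ 5.8339; equality holds whenever A is normal, though it can also hold for some non-normal A.)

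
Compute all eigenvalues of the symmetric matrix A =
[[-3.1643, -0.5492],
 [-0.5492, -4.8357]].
sigma(A) ≈ {-5, -3}

A is real symmetric, so its spectrum consists of real eigenvalues. Expanding the characteristic polynomial of the displayed matrix gives
  det(λ I - A) = p(λ) = λ^2 + (8)λ + (15).
Solving p(λ) = 0 yields eigenvalues ≈ -5, -3. (A is shown rounded to 4 decimals, so these recover the underlying integer eigenvalues to within that precision.)
Verification: the trace of A = -8 equals the sum of eigenvalues -8, and det(A) ≈ 15.0000 matches the eigenvalue product 15.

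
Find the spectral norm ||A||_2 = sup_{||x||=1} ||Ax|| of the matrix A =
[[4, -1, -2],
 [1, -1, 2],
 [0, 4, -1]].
||A||_2 ≈ 4.7597 (= sqrt(largest eigenvalue of A^T A))

||A||_2 = sigma_max(A) = sqrt(lambda_max(A^T A)). Form the symmetric matrix M = A^T A =
[[17, -5, -6],
 [-5, 18, -4],
 [-6, -4, 9]].
Its characteristic polynomial (trace, sum of principal 2x2 minors, determinant of M give the coefficients) is
  p(λ) = det(λ I - M) = λ^3 - 44λ^2 + 544λ - 1369.
No integer candidate from the rational root theorem (±divisors of 1369) is a root, so the roots are irrational. The cubic discriminant is Δ = 1736341 > 0, so there are three distinct real roots. p(3) = -106 and p(4) = 167 have opposite signs, so a root lies in (3, 4); Newton's method refines it to λ ≈ 3.3599. p(17) = 76 and p(18) = -1 have opposite signs, so a root lies in (17, 18); Newton's method refines it to λ ≈ 17.9853. p(22) = -49 and p(23) = 34 have opposite signs, so a root lies in (22, 23); Newton's method refines it to λ ≈ 22.6548. Check (Vieta): the three roots sum to 44, matching tr M = 44.
So the eigenvalues of A^T A are ≈ 3.3599, 17.9853, 22.6548 (all ≥ 0, as they must be for A^T A). The largest is λ_max ≈ 22.6548, hence ||A||_2 = sqrt(λ_max) ≈ 4.7597.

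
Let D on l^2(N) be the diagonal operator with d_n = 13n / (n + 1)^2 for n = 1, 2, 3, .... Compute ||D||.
||D|| = 13/4 (attained at n = 1)

For D diagonal, ||D|| = sup_n |d_n|. Treat f(x) = 13x / (x + 1)^2 for real x > 0. By the quotient rule, f'(x) = 13(1 - x)/(x + 1)^3, which is positive for x < 1 and negative for x > 1. So f has a unique maximum at x = 1, and since 1 is a positive integer, the supremum over n ≥ 1 is attained at n = 1: d_1 = 13·1/(1 + 1)^2 = 13·1/4 = 13/4. Hence ||D|| = 13/4.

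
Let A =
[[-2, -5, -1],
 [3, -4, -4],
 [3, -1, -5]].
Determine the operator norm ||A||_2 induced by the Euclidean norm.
||A||_2 ≈ 8.7605 (= sqrt(largest eigenvalue of A^T A))

||A||_2 = sigma_max(A) = sqrt(lambda_max(A^T A)). Form the symmetric matrix M = A^T A =
[[22, -5, -25],
 [-5, 42, 26],
 [-25, 26, 42]].
Its characteristic polynomial (trace, sum of principal 2x2 minors, determinant of M give the coefficients) is
  p(λ) = det(λ I - M) = λ^3 - 106λ^2 + 2286λ - 3136.
No integer candidate from the rational root theorem (±divisors of 3136) is a root, so the roots are irrational. The cubic discriminant is Δ = 9404982704 > 0, so there are three distinct real roots. p(1) = -955 and p(2) = 1020 have opposite signs, so a root lies in (1, 2); Newton's method refines it to λ ≈ 1.4707. p(27) = 995 and p(28) = -280 have opposite signs, so a root lies in (27, 28); Newton's method refines it to λ ≈ 27.7835. p(76) = -2680 and p(77) = 945 have opposite signs, so a root lies in (76, 77); Newton's method refines it to λ ≈ 76.7458. Check (Vieta): the three roots sum to 106, matching tr M = 106.
So the eigenvalues of A^T A are ≈ 1.4707, 27.7835, 76.7458 (all ≥ 0, as they must be for A^T A). The largest is λ_max ≈ 76.7458, hence ||A||_2 = sqrt(λ_max) ≈ 8.7605.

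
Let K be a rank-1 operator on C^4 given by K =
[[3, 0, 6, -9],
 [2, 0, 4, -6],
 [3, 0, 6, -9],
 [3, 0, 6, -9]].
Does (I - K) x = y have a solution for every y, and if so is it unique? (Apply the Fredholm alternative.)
(I - K) is invertible (det(I - K) = 1 ≠ 0), so for every y in C^4 the equation (I - K) x = y has a unique solution.

K has rank 1, so it is an outer product K = u v^T: every row of K is a multiple of one row vector. Reading off the entries, u = (3, 2, 3, 3) and v = (1, 0, 2, -3) (row i of K equals u_i·v^T). A rank-one matrix u v^T satisfies K u = u (v·u) and kills the (3)-dimensional subspace v^⊥, so its characteristic polynomial is lambda^3 (lambda - v·u) with v·u = tr K = 0. Hence the eigenvalues of I - K are 1 (multiplicity 3) and 1 - (0) = 1, so det(I - K) = 1. (Direct check: I - K =
[[-2, 0, -6, 9],
 [-2, 1, -4, 6],
 [-3, 0, -5, 9],
 [-3, 0, -6, 10]]
has determinant 1.) The finite-dimensional Fredholm alternative says: either (I - K) is invertible, or ker(I - K) ≠ {0} and then range(I - K) = ker((I - K)^*)^⊥, with dim ker(I - K) = dim ker((I - K)^*). Since det(I - K) ≠ 0, 1 is not an eigenvalue of K and ker(I - K) = {0}, so we are in the first case: for every y there is a unique x = (I - K)^(-1) y. Explicitly, by the Sherman–Morrison formula, (I - u v^T)^(-1) = I + u v^T/(1 - v·u), i.e. (I - K)^(-1) = I + K.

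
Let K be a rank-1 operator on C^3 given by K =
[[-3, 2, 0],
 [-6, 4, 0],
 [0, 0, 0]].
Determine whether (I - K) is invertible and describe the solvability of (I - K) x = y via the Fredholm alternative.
(I - K) is singular (det(I - K) = 0, i.e. 1 ∈ sigma(K)). (I - K) x = y is solvable iff y ⊥ ker((I - K)^*) = span{(-3, 2, 0)}, i.e. iff -3y_1 + 2y_2 = 0. When solvable, the solutions are x = y + c·(1, 2, 0), c arbitrary (ker(I - K) = span{(1, 2, 0)}, dimension 1).

K has rank 1, so it is an outer product K = u v^T: every row of K is a multiple of one row vector. Reading off the entries, u = (1, 2, 0) and v = (-3, 2, 0) (row i of K equals u_i·v^T). A rank-one matrix u v^T satisfies K u = u (v·u) and kills the (2)-dimensional subspace v^⊥, so its characteristic polynomial is lambda^2 (lambda - v·u) with v·u = tr K = 1. Hence the eigenvalues of I - K are 1 (multiplicity 2) and 1 - (1) = 0, so det(I - K) = 0. (Direct check: I - K =
[[4, -2, 0],
 [6, -3, 0],
 [0, 0, 1]]
has determinant 0.) So 1 is an eigenvalue of K and (I - K) is not invertible. The finite-dimensional Fredholm alternative says: either (I - K) is invertible, or ker(I - K) ≠ {0} and then range(I - K) = ker((I - K)^*)^⊥, with dim ker(I - K) = dim ker((I - K)^*). We are in the second case, so we need both kernels. Kernel of I - K: (I - K) u = u - u (v·u) = u - u = 0, so ker(I - K) = span{u} = span{(1, 2, 0)} (it is exactly 1-dimensional because rank(I - K) = 2). Kernel of the adjoint: K is real, so (I - K)^* = I - K^T = I - v u^T, and (I - v u^T) v = v - v (u·v) = 0; hence ker((I - K)^*) = span{v} = span{(-3, 2, 0)}. Therefore (I - K) x = y is solvable iff <y, v> = 0, i.e. iff -3y_1 + 2y_2 = 0. When this holds, K y = u (v·y) = 0, so (I - K) y = y and x = y is a particular solution; the full solution set is the line x = y + c·u = y + c·(1, 2, 0), c ∈ C.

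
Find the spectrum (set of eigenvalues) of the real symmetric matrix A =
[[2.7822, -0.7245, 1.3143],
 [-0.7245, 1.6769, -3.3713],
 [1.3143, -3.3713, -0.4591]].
sigma(A) ≈ {-3, 2, 5}

A is real symmetric, so its spectrum consists of real eigenvalues. Expanding the characteristic polynomial of the displayed matrix gives
  det(λ I - A) = p(λ) = λ^3 + (-4)λ^2 + (-11)λ + (29.9988).
Solving p(λ) = 0 yields eigenvalues ≈ -3, 2, 5. (A is shown rounded to 4 decimals, so these recover the underlying integer eigenvalues to within that precision.)
Verification: the trace of A = 4 equals the sum of eigenvalues 4, and det(A) ≈ -29.9988 matches the eigenvalue product -30.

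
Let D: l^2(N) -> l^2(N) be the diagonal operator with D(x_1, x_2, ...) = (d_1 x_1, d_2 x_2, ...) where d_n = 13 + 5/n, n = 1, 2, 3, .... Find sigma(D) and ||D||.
sigma(D) = {13 + 5/n : n ≥ 1} ∪ {13}; ||D|| = 18

A bounded diagonal operator on l^2 with diagonal entries d_n has spectrum equal to the closure of {d_n : n ≥ 1}: every d_n is an eigenvalue (with eigenvector e_n), so {d_n} ⊂ sigma(D); the spectrum is closed, so its closure is too; and for lambda not in the closure, (D - lambda I) has bounded inverse (the diagonal entries 1/(d_n - lambda) are bounded). For our sequence d_n = 13 + 5/n, n = 1, 2, 3, ...:
  - {d_n} = {13 + 5/n : n ≥ 1}; the only limit point is 13
  - closure = {13 + 5/n : n ≥ 1} ∪ {13}
For the norm: a diagonal operator has ||D|| = sup_n |d_n|. Here d_n = 13 + 5/n is positive and decreasing, so sup_n |d_n| = d_1 = 13 + 5 = 18. So ||D|| = 18.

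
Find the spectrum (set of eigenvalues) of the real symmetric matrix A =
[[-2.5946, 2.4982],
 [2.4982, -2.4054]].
sigma(A) ≈ {-5, 0}

A is real symmetric, so its spectrum consists of real eigenvalues. Expanding the characteristic polynomial of the displayed matrix gives
  det(λ I - A) = p(λ) = λ^2 + (5)λ + (0).
Solving p(λ) = 0 yields eigenvalues ≈ -5, 0. (A is shown rounded to 4 decimals, so these recover the underlying integer eigenvalues to within that precision.)
Verification: the trace of A = -5 equals the sum of eigenvalues -5, and det(A) ≈ 0.0000 matches the eigenvalue product 0.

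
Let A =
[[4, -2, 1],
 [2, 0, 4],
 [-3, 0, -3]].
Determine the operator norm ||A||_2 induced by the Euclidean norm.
||A||_2 ≈ 7.05 (= sqrt(largest eigenvalue of A^T A))

||A||_2 = sigma_max(A) = sqrt(lambda_max(A^T A)). Form the symmetric matrix M = A^T A =
[[29, -8, 21],
 [-8, 4, -2],
 [21, -2, 26]].
Its characteristic polynomial (trace, sum of principal 2x2 minors, determinant of M give the coefficients) is
  p(λ) = det(λ I - M) = λ^3 - 59λ^2 + 465λ - 144.
No integer candidate from the rational root theorem (±divisors of 144) is a root, so the roots are irrational. The cubic discriminant is Δ = 302754069 > 0, so there are three distinct real roots. p(0) = -144 and p(1) = 263 have opposite signs, so a root lies in (0, 1); Newton's method refines it to λ ≈ 0.3228. p(8) = 312 and p(9) = -9 have opposite signs, so a root lies in (8, 9); Newton's method refines it to λ ≈ 8.9745. p(49) = -1369 and p(50) = 606 have opposite signs, so a root lies in (49, 50); Newton's method refines it to λ ≈ 49.7027. Check (Vieta): the three roots sum to 59, matching tr M = 59.
So the eigenvalues of A^T A are ≈ 0.3228, 8.9745, 49.7027 (all ≥ 0, as they must be for A^T A). The largest is λ_max ≈ 49.7027, hence ||A||_2 = sqrt(λ_max) ≈ 7.05.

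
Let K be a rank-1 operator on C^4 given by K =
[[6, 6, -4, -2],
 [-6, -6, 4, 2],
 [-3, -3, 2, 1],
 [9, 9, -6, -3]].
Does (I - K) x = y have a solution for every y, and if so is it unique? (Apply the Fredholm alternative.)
(I - K) is invertible (det(I - K) = 2 ≠ 0), so for every y in C^4 the equation (I - K) x = y has a unique solution.

K has rank 1, so it is an outer product K = u v^T: every row of K is a multiple of one row vector. Reading off the entries, u = (-2, 2, 1, -3) and v = (-3, -3, 2, 1) (row i of K equals u_i·v^T). A rank-one matrix u v^T satisfies K u = u (v·u) and kills the (3)-dimensional subspace v^⊥, so its characteristic polynomial is lambda^3 (lambda - v·u) with v·u = tr K = -1. Hence the eigenvalues of I - K are 1 (multiplicity 3) and 1 - (-1) = 2, so det(I - K) = 2. (Direct check: I - K =
[[-5, -6, 4, 2],
 [6, 7, -4, -2],
 [3, 3, -1, -1],
 [-9, -9, 6, 4]]
has determinant 2.) The finite-dimensional Fredholm alternative says: either (I - K) is invertible, or ker(I - K) ≠ {0} and then range(I - K) = ker((I - K)^*)^⊥, with dim ker(I - K) = dim ker((I - K)^*). Since det(I - K) ≠ 0, 1 is not an eigenvalue of K and ker(I - K) = {0}, so we are in the first case: for every y there is a unique x = (I - K)^(-1) y. Explicitly, by the Sherman–Morrison formula, (I - u v^T)^(-1) = I + u v^T/(1 - v·u), i.e. (I - K)^(-1) = I + K/(2).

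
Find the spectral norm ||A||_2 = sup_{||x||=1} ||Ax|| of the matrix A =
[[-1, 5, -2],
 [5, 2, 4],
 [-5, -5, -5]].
||A||_2 ≈ 10.837 (= sqrt(largest eigenvalue of A^T A))

||A||_2 = sigma_max(A) = sqrt(lambda_max(A^T A)). Form the symmetric matrix M = A^T A =
[[51, 30, 47],
 [30, 54, 23],
 [47, 23, 45]].
Its characteristic polynomial (trace, sum of principal 2x2 minors, determinant of M give the coefficients) is
  p(λ) = det(λ I - M) = λ^3 - 150λ^2 + 3841λ - 2025.
No integer candidate from the rational root theorem (±divisors of 2025) is a root, so the roots are irrational. The cubic discriminant is Δ = 98831863841 > 0, so there are three distinct real roots. p(0) = -2025 and p(1) = 1667 have opposite signs, so a root lies in (0, 1); Newton's method refines it to λ ≈ 0.5385. p(32) = 55 and p(33) = -2685 have opposite signs, so a root lies in (32, 33); Newton's method refines it to λ ≈ 32.0205. p(117) = -4365 and p(118) = 5645 have opposite signs, so a root lies in (117, 118); Newton's method refines it to λ ≈ 117.441. Check (Vieta): the three roots sum to 150, matching tr M = 150.
So the eigenvalues of A^T A are ≈ 0.5385, 32.0205, 117.441 (all ≥ 0, as they must be for A^T A). The largest is λ_max ≈ 117.441, hence ||A||_2 = sqrt(λ_max) ≈ 10.837.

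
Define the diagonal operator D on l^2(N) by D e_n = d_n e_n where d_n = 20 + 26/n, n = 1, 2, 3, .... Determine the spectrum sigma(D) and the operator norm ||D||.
sigma(D) = {20 + 26/n : n ≥ 1} ∪ {20}; ||D|| = 46

A bounded diagonal operator on l^2 with diagonal entries d_n has spectrum equal to the closure of {d_n : n ≥ 1}: every d_n is an eigenvalue (with eigenvector e_n), so {d_n} ⊂ sigma(D); the spectrum is closed, so its closure is too; and for lambda not in the closure, (D - lambda I) has bounded inverse (the diagonal entries 1/(d_n - lambda) are bounded). For our sequence d_n = 20 + 26/n, n = 1, 2, 3, ...:
  - {d_n} = {20 + 26/n : n ≥ 1}; the only limit point is 20
  - closure = {20 + 26/n : n ≥ 1} ∪ {20}
For the norm: a diagonal operator has ||D|| = sup_n |d_n|. Here d_n = 20 + 26/n is positive and decreasing, so sup_n |d_n| = d_1 = 20 + 26 = 46. So ||D|| = 46.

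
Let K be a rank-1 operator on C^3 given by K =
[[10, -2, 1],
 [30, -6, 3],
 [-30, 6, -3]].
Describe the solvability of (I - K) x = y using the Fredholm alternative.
(I - K) is singular (det(I - K) = 0, i.e. 1 ∈ sigma(K)). (I - K) x = y is solvable iff y ⊥ ker((I - K)^*) = span{(10, -2, 1)}, i.e. iff 10y_1 - 2y_2 + y_3 = 0. When solvable, the solutions are x = y + c·(1, 3, -3), c arbitrary (ker(I - K) = span{(1, 3, -3)}, dimension 1).

K has rank 1, so it is an outer product K = u v^T: every row of K is a multiple of one row vector. Reading off the entries, u = (1, 3, -3) and v = (10, -2, 1) (row i of K equals u_i·v^T). A rank-one matrix u v^T satisfies K u = u (v·u) and kills the (2)-dimensional subspace v^⊥, so its characteristic polynomial is lambda^2 (lambda - v·u) with v·u = tr K = 1. Hence the eigenvalues of I - K are 1 (multiplicity 2) and 1 - (1) = 0, so det(I - K) = 0. (Direct check: I - K =
[[-9, 2, -1],
 [-30, 7, -3],
 [30, -6, 4]]
has determinant 0.) So 1 is an eigenvalue of K and (I - K) is not invertible. The finite-dimensional Fredholm alternative says: either (I - K) is invertible, or ker(I - K) ≠ {0} and then range(I - K) = ker((I - K)^*)^⊥, with dim ker(I - K) = dim ker((I - K)^*). We are in the second case, so we need both kernels. Kernel of I - K: (I - K) u = u - u (v·u) = u - u = 0, so ker(I - K) = span{u} = span{(1, 3, -3)} (it is exactly 1-dimensional because rank(I - K) = 2). Kernel of the adjoint: K is real, so (I - K)^* = I - K^T = I - v u^T, and (I - v u^T) v = v - v (u·v) = 0; hence ker((I - K)^*) = span{v} = span{(10, -2, 1)}. Therefore (I - K) x = y is solvable iff <y, v> = 0, i.e. iff 10y_1 - 2y_2 + y_3 = 0. When this holds, K y = u (v·y) = 0, so (I - K) y = y and x = y is a particular solution; the full solution set is the line x = y + c·u = y + c·(1, 3, -3), c ∈ C.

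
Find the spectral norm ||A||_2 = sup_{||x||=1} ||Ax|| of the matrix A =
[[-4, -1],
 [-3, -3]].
||A||_2 = sqrt((35 + sqrt(901))/2) ≈ 5.7016 (= sqrt(largest eigenvalue of A^T A))

||A||_2 = sigma_max(A) = sqrt(lambda_max(A^T A)). Form the symmetric matrix M = A^T A =
[[25, 13],
 [13, 10]].
Its characteristic polynomial (trace, determinant of M give the coefficients) is
  p(λ) = det(λ I - M) = λ^2 - 35λ + 81.
For λ^2 - 35λ + 81 the discriminant is 901. It is nonnegative but not a perfect square, so the roots are real and irrational: λ = (35 ± sqrt(901))/2 ≈ 32.5083, 2.4917.
So the eigenvalues of A^T A are ≈ 2.4917, 32.5083 (all ≥ 0, as they must be for A^T A). The largest is λ_max = (35 + sqrt(901))/2 ≈ 32.5083, hence ||A||_2 = sqrt(λ_max) = sqrt((35 + sqrt(901))/2) ≈ 5.7016.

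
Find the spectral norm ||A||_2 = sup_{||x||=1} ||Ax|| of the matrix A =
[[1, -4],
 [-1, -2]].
||A||_2 = sqrt((22 + sqrt(340))/2) ≈ 4.4966 (= sqrt(largest eigenvalue of A^T A))

||A||_2 = sigma_max(A) = sqrt(lambda_max(A^T A)). Form the symmetric matrix M = A^T A =
[[2, -2],
 [-2, 20]].
Its characteristic polynomial (trace, determinant of M give the coefficients) is
  p(λ) = det(λ I - M) = λ^2 - 22λ + 36.
For λ^2 - 22λ + 36 the discriminant is 340. It is nonnegative but not a perfect square, so the roots are real and irrational: λ = (22 ± sqrt(340))/2 ≈ 20.2195, 1.7805.
So the eigenvalues of A^T A are ≈ 1.7805, 20.2195 (all ≥ 0, as they must be for A^T A). The largest is λ_max = (22 + sqrt(340))/2 ≈ 20.2195, hence ||A||_2 = sqrt(λ_max) = sqrt((22 + sqrt(340))/2) ≈ 4.4966.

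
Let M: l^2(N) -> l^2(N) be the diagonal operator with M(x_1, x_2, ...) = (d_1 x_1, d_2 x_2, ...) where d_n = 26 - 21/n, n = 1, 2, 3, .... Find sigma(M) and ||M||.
sigma(M) = {26 - 21/n : n ≥ 1} ∪ {26}; ||M|| = 26

A bounded diagonal operator on l^2 with diagonal entries d_n has spectrum equal to the closure of {d_n : n ≥ 1}: every d_n is an eigenvalue (with eigenvector e_n), so {d_n} ⊂ sigma(M); the spectrum is closed, so its closure is too; and for lambda not in the closure, (M - lambda I) has bounded inverse (the diagonal entries 1/(d_n - lambda) are bounded). For our sequence d_n = 26 - 21/n, n = 1, 2, 3, ...:
  - {d_n} = {26 - 21/n : n ≥ 1}; the only limit point is 26
  - closure = {26 - 21/n : n ≥ 1} ∪ {26}
For the norm: a diagonal operator has ||M|| = sup_n |d_n|. Here d_n = 26 - 21/n increases monotonically from d_1 = 5 toward 26, with all terms in [5, 26); so sup_n |d_n| = 26 (the supremum is the limit, not attained). So ||M|| = 26.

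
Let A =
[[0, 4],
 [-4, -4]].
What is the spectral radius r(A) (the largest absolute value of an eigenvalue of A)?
r(A) = 4

The eigenvalues of A are the roots of its characteristic polynomial. With M = A (coefficients from the trace and determinant):
  p(λ) = det(λ I - M) = λ^2 + 4λ + 16.
For λ^2 + 4λ + 16 the discriminant is -48. It is negative, so the roots are the complex-conjugate pair λ = -2 ± (sqrt(48)/2) i ≈ -2 ± 3.4641i. For a conjugate pair the product of the roots equals the constant term, so |λ|^2 = 16 and |λ| = sqrt(16) = 4.
Thus the eigenvalues (to 4 decimals) are -2 ± 3.4641i (modulus 4). The spectral radius is the largest modulus: r(A) = 4. (Cross-check: r(A) ≤ ||A||_2 ≈ 6.4721; equality holds whenever A is normal, though it can also hold for some non-normal A.)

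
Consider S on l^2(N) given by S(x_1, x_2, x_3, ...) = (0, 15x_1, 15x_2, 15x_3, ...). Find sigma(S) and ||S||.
sigma(S) = closed disk {z in C : |z| ≤ 15}; ||S|| = 15

Note S = 15·U where U is the unit right shift (U x)_k = x_{k-1} (with x_0 := 0); so ||S|| = 15||U|| and sigma(S) = 15·sigma(U). ||S x||^2 = sum_{k≥1} |15x_k|^2 = 225||x||^2, so ||S|| = 15 and sigma(S) ⊂ {|z| ≤ 15}. For any |lambda| < 15, the equation (S - lambda I) x = 0 forces x_1 = 0, then 15x_k = lambda x_{k+1} ⇒ x = 0, so S has no eigenvalues. But (S - lambda I) is not surjective for |lambda| < 15: solving (S - lambda I) x = e_1 would require x_n proportional to (lambda/15)^(-n), which is not in l^2. So every |lambda| < 15 lies in the residual spectrum. The boundary |lambda| = 15 is in the approximate point spectrum (the spectrum is closed). Hence sigma(S) is the closed disk of radius 15.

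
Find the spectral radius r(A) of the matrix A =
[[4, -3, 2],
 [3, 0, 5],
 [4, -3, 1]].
r(A) ≈ 4.7109

The eigenvalues of A are the roots of its characteristic polynomial. With M = A (coefficients from the trace, the sum of principal 2x2 minors, and det A):
  p(λ) = det(λ I - M) = λ^3 - 5λ^2 + 20λ + 9.
No integer candidate from the rational root theorem (±divisors of 9) is a root, so the roots are irrational. The cubic discriminant is Δ = -35887 < 0, so there is one real root and a complex-conjugate pair. p(-1) = -17 and p(0) = 9 have opposite signs, so a root lies in (-1, 0); Newton's method refines it to λ ≈ -0.4055. Dividing out (λ - (-0.4055)) leaves approximately λ^2 - 5.4055λ + 22.1922. For λ^2 - 5.4055λ + 22.1922 the discriminant is -59.5489. It is negative, so the remaining roots are the complex-conjugate pair λ ≈ 2.7028 ± 3.8584i. Their product equals the constant term, so |λ|^2 ≈ 22.1922 and |λ| ≈ 4.7109.
Thus the eigenvalues (to 4 decimals) are -0.4055 (modulus 0.4055); 2.7028 ± 3.8584i (modulus 4.7109). The spectral radius is the largest modulus: r(A) ≈ 4.7109. (Cross-check: r(A) ≤ ||A||_2 ≈ 8.5915; equality holds whenever A is normal, though it can also hold for some non-normal A.)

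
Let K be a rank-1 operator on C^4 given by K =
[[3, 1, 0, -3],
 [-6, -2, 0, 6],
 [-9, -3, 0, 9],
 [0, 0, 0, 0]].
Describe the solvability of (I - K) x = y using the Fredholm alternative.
(I - K) is singular (det(I - K) = 0, i.e. 1 ∈ sigma(K)). (I - K) x = y is solvable iff y ⊥ ker((I - K)^*) = span{(3, 1, 0, -3)}, i.e. iff 3y_1 + y_2 - 3y_4 = 0. When solvable, the solutions are x = y + c·(1, -2, -3, 0), c arbitrary (ker(I - K) = span{(1, -2, -3, 0)}, dimension 1).

K has rank 1, so it is an outer product K = u v^T: every row of K is a multiple of one row vector. Reading off the entries, u = (1, -2, -3, 0) and v = (3, 1, 0, -3) (row i of K equals u_i·v^T). A rank-one matrix u v^T satisfies K u = u (v·u) and kills the (3)-dimensional subspace v^⊥, so its characteristic polynomial is lambda^3 (lambda - v·u) with v·u = tr K = 1. Hence the eigenvalues of I - K are 1 (multiplicity 3) and 1 - (1) = 0, so det(I - K) = 0. (Direct check: I - K =
[[-2, -1, 0, 3],
 [6, 3, 0, -6],
 [9, 3, 1, -9],
 [0, 0, 0, 1]]
has determinant 0.) So 1 is an eigenvalue of K and (I - K) is not invertible. The finite-dimensional Fredholm alternative says: either (I - K) is invertible, or ker(I - K) ≠ {0} and then range(I - K) = ker((I - K)^*)^⊥, with dim ker(I - K) = dim ker((I - K)^*). We are in the second case, so we need both kernels. Kernel of I - K: (I - K) u = u - u (v·u) = u - u = 0, so ker(I - K) = span{u} = span{(1, -2, -3, 0)} (it is exactly 1-dimensional because rank(I - K) = 3). Kernel of the adjoint: K is real, so (I - K)^* = I - K^T = I - v u^T, and (I - v u^T) v = v - v (u·v) = 0; hence ker((I - K)^*) = span{v} = span{(3, 1, 0, -3)}. Therefore (I - K) x = y is solvable iff <y, v> = 0, i.e. iff 3y_1 + y_2 - 3y_4 = 0. When this holds, K y = u (v·y) = 0, so (I - K) y = y and x = y is a particular solution; the full solution set is the line x = y + c·u = y + c·(1, -2, -3, 0), c ∈ C.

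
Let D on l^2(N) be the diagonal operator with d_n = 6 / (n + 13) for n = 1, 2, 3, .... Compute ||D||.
||D|| = 3/7 (attained at n = 1)

For D diagonal, ||D|| = sup_n |d_n| = sup_n 6/(n + 13). This is positive and strictly decreasing in n, so the supremum is attained at n = 1: d_1 = 6/(1 + 13) = 3/7. Hence ||D|| = 3/7.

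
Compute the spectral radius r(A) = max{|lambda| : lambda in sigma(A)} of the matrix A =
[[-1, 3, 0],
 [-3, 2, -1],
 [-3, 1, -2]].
r(A) = sqrt(6) ≈ 2.4495

The eigenvalues of A are the roots of its characteristic polynomial. With M = A (coefficients from the trace, the sum of principal 2x2 minors, and det A):
  p(λ) = det(λ I - M) = λ^3 + λ^2 + 6λ + 6.
By the rational root theorem any rational root is an integer divisor of 6. Testing λ = -1: p(-1) = -1 + 1 - 6 + 6 = 0, so λ = -1 is a root. Dividing out (λ + 1) leaves p(λ) = (λ + 1)(λ^2 + 6). For λ^2 + 6 the discriminant is -24. It is negative, so the roots are the complex-conjugate pair λ = 0 ± (sqrt(24)/2) i ≈ 0 ± 2.4495i. For a conjugate pair the product of the roots equals the constant term, so |λ|^2 = 6 and |λ| = sqrt(6) ≈ 2.4495.
Thus the eigenvalues (to 4 decimals) are 0 ± 2.4495i (modulus 2.4495); -1 (modulus 1). The spectral radius is the largest modulus: r(A) = sqrt(6) ≈ 2.4495. (Cross-check: r(A) ≤ ||A||_2 ≈ 5.6674; equality holds whenever A is normal, though it can also hold for some non-normal A.)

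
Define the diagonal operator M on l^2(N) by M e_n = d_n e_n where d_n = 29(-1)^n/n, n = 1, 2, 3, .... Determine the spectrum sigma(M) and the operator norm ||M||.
sigma(M) = {29(-1)^n/n : n ≥ 1} ∪ {0}; ||M|| = 29

A bounded diagonal operator on l^2 with diagonal entries d_n has spectrum equal to the closure of {d_n : n ≥ 1}: every d_n is an eigenvalue (with eigenvector e_n), so {d_n} ⊂ sigma(M); the spectrum is closed, so its closure is too; and for lambda not in the closure, (M - lambda I) has bounded inverse (the diagonal entries 1/(d_n - lambda) are bounded). For our sequence d_n = 29(-1)^n/n, n = 1, 2, 3, ...:
  - {d_n} = {29(-1)^n/n : n ≥ 1}; the only limit point is 0
  - closure = {29(-1)^n/n : n ≥ 1} ∪ {0}
For the norm: a diagonal operator has ||M|| = sup_n |d_n|. Here |d_n| = 29/n is decreasing, so sup_n |d_n| = |d_1| = 29. So ||M|| = 29.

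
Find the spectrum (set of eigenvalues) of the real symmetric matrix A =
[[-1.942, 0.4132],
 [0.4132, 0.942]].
sigma(A) ≈ {-2, 1}

A is real symmetric, so its spectrum consists of real eigenvalues. Expanding the characteristic polynomial of the displayed matrix gives
  det(λ I - A) = p(λ) = λ^2 + (1)λ + (-2).
Solving p(λ) = 0 yields eigenvalues ≈ -2, 1. (A is shown rounded to 4 decimals, so these recover the underlying integer eigenvalues to within that precision.)
Verification: the trace of A = -1 equals the sum of eigenvalues -1, and det(A) ≈ -2.0001 matches the eigenvalue product -2.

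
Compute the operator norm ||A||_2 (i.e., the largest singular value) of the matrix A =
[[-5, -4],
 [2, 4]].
||A||_2 = sqrt((61 + sqrt(3145))/2) ≈ 7.6512 (= sqrt(largest eigenvalue of A^T A))

||A||_2 = sigma_max(A) = sqrt(lambda_max(A^T A)). Form the symmetric matrix M = A^T A =
[[29, 28],
 [28, 32]].
Its characteristic polynomial (trace, determinant of M give the coefficients) is
  p(λ) = det(λ I - M) = λ^2 - 61λ + 144.
For λ^2 - 61λ + 144 the discriminant is 3145. It is nonnegative but not a perfect square, so the roots are real and irrational: λ = (61 ± sqrt(3145))/2 ≈ 58.5401, 2.4599.
So the eigenvalues of A^T A are ≈ 2.4599, 58.5401 (all ≥ 0, as they must be for A^T A). The largest is λ_max = (61 + sqrt(3145))/2 ≈ 58.5401, hence ||A||_2 = sqrt(λ_max) = sqrt((61 + sqrt(3145))/2) ≈ 7.6512.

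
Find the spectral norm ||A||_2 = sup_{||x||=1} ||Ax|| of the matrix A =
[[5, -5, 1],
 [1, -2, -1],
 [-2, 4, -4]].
||A||_2 ≈ 9.0105 (= sqrt(largest eigenvalue of A^T A))

||A||_2 = sigma_max(A) = sqrt(lambda_max(A^T A)). Form the symmetric matrix M = A^T A =
[[30, -35, 12],
 [-35, 45, -19],
 [12, -19, 18]].
Its characteristic polynomial (trace, sum of principal 2x2 minors, determinant of M give the coefficients) is
  p(λ) = det(λ I - M) = λ^3 - 93λ^2 + 970λ - 900.
No integer candidate from the rational root theorem (±divisors of 900) is a root, so the roots are irrational. The cubic discriminant is Δ = 3030998900 > 0, so there are three distinct real roots. p(1) = -22 and p(2) = 676 have opposite signs, so a root lies in (1, 2); Newton's method refines it to λ ≈ 1.028. p(10) = 500 and p(11) = -152 have opposite signs, so a root lies in (10, 11); Newton's method refines it to λ ≈ 10.7828. p(81) = -1062 and p(82) = 4676 have opposite signs, so a root lies in (81, 82); Newton's method refines it to λ ≈ 81.1891. Check (Vieta): the three roots sum to 93, matching tr M = 93.
So the eigenvalues of A^T A are ≈ 1.028, 10.7828, 81.1891 (all ≥ 0, as they must be for A^T A). The largest is λ_max ≈ 81.1891, hence ||A||_2 = sqrt(λ_max) ≈ 9.0105.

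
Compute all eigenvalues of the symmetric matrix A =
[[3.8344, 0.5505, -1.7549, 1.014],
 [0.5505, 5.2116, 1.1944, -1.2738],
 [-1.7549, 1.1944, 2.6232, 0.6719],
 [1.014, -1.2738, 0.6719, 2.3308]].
sigma(A) ≈ {0, 3, 5, 6}

A is real symmetric, so its spectrum consists of real eigenvalues. Expanding the characteristic polynomial of the displayed matrix gives
  det(λ I - A) = p(λ) = λ^4 + (-14)λ^3 + (63)λ^2 + (-89.9985)λ + (-0.0038).
Solving p(λ) = 0 yields eigenvalues ≈ 0, 3, 5, 6. (A is shown rounded to 4 decimals, so these recover the underlying integer eigenvalues to within that precision.)
Verification: the trace of A = 14 equals the sum of eigenvalues 14, and det(A) ≈ -0.0038 matches the eigenvalue product 0.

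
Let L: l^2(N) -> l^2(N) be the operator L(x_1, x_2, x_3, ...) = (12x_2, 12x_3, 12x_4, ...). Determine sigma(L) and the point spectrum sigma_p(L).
sigma(L) = closed disk {z in C : |z| ≤ 12}; sigma_p(L) = open disk {z in C : |z| < 12}

Note L = 12·V where V is the unit left shift (V x)_k = x_{k+1}; so sigma(L) = 12·sigma(V) and ||L|| = 12||V||. ||L x||^2 = 144sum_{k≥2} |x_k|^2 ≤ 144||x||^2, with equality on {x : x_1 = 0}, so ||L|| = 12. For any lambda with |lambda| < 12, set r = lambda/12 (|r| < 1); the vector x = (1, r, r^2, ...) is in l^2 and satisfies L x = 12(r, r^2, ...) = lambda x, so lambda is an eigenvalue. On the boundary |lambda| = 12 the geometric series diverges, so no l^2 eigenvector exists, but these lambda lie in the approximate point spectrum. Hence sigma(L) is the closed disk of radius 12 and sigma_p(L) is the open disk.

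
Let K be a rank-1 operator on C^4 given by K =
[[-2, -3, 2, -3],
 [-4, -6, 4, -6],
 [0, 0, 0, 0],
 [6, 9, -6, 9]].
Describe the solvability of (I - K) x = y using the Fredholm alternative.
(I - K) is singular (det(I - K) = 0, i.e. 1 ∈ sigma(K)). (I - K) x = y is solvable iff y ⊥ ker((I - K)^*) = span{(-2, -3, 2, -3)}, i.e. iff -2y_1 - 3y_2 + 2y_3 - 3y_4 = 0. When solvable, the solutions are x = y + c·(1, 2, 0, -3), c arbitrary (ker(I - K) = span{(1, 2, 0, -3)}, dimension 1).

K has rank 1, so it is an outer product K = u v^T: every row of K is a multiple of one row vector. Reading off the entries, u = (1, 2, 0, -3) and v = (-2, -3, 2, -3) (row i of K equals u_i·v^T). A rank-one matrix u v^T satisfies K u = u (v·u) and kills the (3)-dimensional subspace v^⊥, so its characteristic polynomial is lambda^3 (lambda - v·u) with v·u = tr K = 1. Hence the eigenvalues of I - K are 1 (multiplicity 3) and 1 - (1) = 0, so det(I - K) = 0. (Direct check: I - K =
[[3, 3, -2, 3],
 [4, 7, -4, 6],
 [0, 0, 1, 0],
 [-6, -9, 6, -8]]
has determinant 0.) So 1 is an eigenvalue of K and (I - K) is not invertible. The finite-dimensional Fredholm alternative says: either (I - K) is invertible, or ker(I - K) ≠ {0} and then range(I - K) = ker((I - K)^*)^⊥, with dim ker(I - K) = dim ker((I - K)^*). We are in the second case, so we need both kernels. Kernel of I - K: (I - K) u = u - u (v·u) = u - u = 0, so ker(I - K) = span{u} = span{(1, 2, 0, -3)} (it is exactly 1-dimensional because rank(I - K) = 3). Kernel of the adjoint: K is real, so (I - K)^* = I - K^T = I - v u^T, and (I - v u^T) v = v - v (u·v) = 0; hence ker((I - K)^*) = span{v} = span{(-2, -3, 2, -3)}. Therefore (I - K) x = y is solvable iff <y, v> = 0, i.e. iff -2y_1 - 3y_2 + 2y_3 - 3y_4 = 0. When this holds, K y = u (v·y) = 0, so (I - K) y = y and x = y is a particular solution; the full solution set is the line x = y + c·u = y + c·(1, 2, 0, -3), c ∈ C.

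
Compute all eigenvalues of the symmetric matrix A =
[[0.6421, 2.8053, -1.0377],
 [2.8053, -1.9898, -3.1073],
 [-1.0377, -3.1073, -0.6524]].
sigma(A) ≈ {-5, -1, 4}

A is real symmetric, so its spectrum consists of real eigenvalues. Expanding the characteristic polynomial of the displayed matrix gives
  det(λ I - A) = p(λ) = λ^3 + (2)λ^2 + (-19)λ + (-20.0018).
Solving p(λ) = 0 yields eigenvalues ≈ -5, -1, 4. (A is shown rounded to 4 decimals, so these recover the underlying integer eigenvalues to within that precision.)
Verification: the trace of A = -2 equals the sum of eigenvalues -2, and det(A) ≈ 20.0018 matches the eigenvalue product 20.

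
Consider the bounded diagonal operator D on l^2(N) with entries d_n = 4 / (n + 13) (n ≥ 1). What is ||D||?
||D|| = 2/7 (attained at n = 1)

For D diagonal, ||D|| = sup_n |d_n| = sup_n 4/(n + 13). This is positive and strictly decreasing in n, so the supremum is attained at n = 1: d_1 = 4/(1 + 13) = 2/7. Hence ||D|| = 2/7.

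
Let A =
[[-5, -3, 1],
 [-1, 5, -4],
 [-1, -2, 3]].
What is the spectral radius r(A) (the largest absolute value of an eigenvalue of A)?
r(A) = 7

The eigenvalues of A are the roots of its characteristic polynomial. With M = A (coefficients from the trace, the sum of principal 2x2 minors, and det A):
  p(λ) = det(λ I - M) = λ^3 - 3λ^2 - 35λ + 49.
By the rational root theorem any rational root is an integer divisor of 49. Testing λ = 7: p(7) = 343 - 147 - 245 + 49 = 0, so λ = 7 is a root. Dividing out (λ - 7) leaves p(λ) = (λ - 7)(λ^2 + 4λ - 7). For λ^2 + 4λ - 7 the discriminant is 44. It is nonnegative but not a perfect square, so the roots are real and irrational: λ = (-4 ± sqrt(44))/2 ≈ 1.3166, -5.3166.
Thus the eigenvalues (to 4 decimals) are 1.3166 (modulus 1.3166); -5.3166 (modulus 5.3166); 7 (modulus 7). The spectral radius is the largest modulus: r(A) = 7. (Cross-check: r(A) ≤ ||A||_2 ≈ 8.0808; equality holds whenever A is normal, though it can also hold for some non-normal A.)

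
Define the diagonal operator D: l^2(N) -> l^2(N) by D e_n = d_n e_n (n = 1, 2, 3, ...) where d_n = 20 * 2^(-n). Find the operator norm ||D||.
||D|| = 10 (attained at n = 1)

For D diagonal, ||D|| = sup_n |d_n|. The sequence d_n = 20 * 2^(-n) is positive and strictly decreasing (ratio 2^(-1) < 1), so the supremum is d_1 = 20/2 = 10. Hence ||D|| = 10.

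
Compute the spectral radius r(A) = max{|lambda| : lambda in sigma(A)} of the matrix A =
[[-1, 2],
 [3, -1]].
r(A) = (2 + sqrt(24))/2 ≈ 3.4495

The eigenvalues of A are the roots of its characteristic polynomial. With M = A (coefficients from the trace and determinant):
  p(λ) = det(λ I - M) = λ^2 + 2λ - 5.
For λ^2 + 2λ - 5 the discriminant is 24. It is nonnegative but not a perfect square, so the roots are real and irrational: λ = (-2 ± sqrt(24))/2 ≈ 1.4495, -3.4495.
Thus the eigenvalues (to 4 decimals) are 1.4495 (modulus 1.4495); -3.4495 (modulus 3.4495). The spectral radius is the largest modulus: r(A) = (2 + sqrt(24))/2 ≈ 3.4495. (Cross-check: r(A) ≤ ||A||_2 ≈ 3.618; equality holds whenever A is normal, though it can also hold for some non-normal A.)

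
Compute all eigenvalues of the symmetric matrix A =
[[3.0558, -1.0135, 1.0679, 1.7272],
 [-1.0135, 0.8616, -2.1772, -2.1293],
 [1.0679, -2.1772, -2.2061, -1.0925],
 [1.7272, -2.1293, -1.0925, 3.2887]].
sigma(A) ≈ {-4, 1, 2, 6}

A is real symmetric, so its spectrum consists of real eigenvalues. Expanding the characteristic polynomial of the displayed matrix gives
  det(λ I - A) = p(λ) = λ^4 + (-5)λ^3 + (-16)λ^2 + (68)λ + (-48).
Solving p(λ) = 0 yields eigenvalues ≈ -4, 1, 2, 6. (A is shown rounded to 4 decimals, so these recover the underlying integer eigenvalues to within that precision.)
Verification: the trace of A = 5 equals the sum of eigenvalues 5, and det(A) ≈ -47.9992 matches the eigenvalue product -48.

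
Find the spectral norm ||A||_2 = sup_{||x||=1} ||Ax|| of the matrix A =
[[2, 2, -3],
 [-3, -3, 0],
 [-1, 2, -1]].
||A||_2 ≈ 5.5491 (= sqrt(largest eigenvalue of A^T A))

||A||_2 = sigma_max(A) = sqrt(lambda_max(A^T A)). Form the symmetric matrix M = A^T A =
[[14, 11, -5],
 [11, 17, -8],
 [-5, -8, 10]].
Its characteristic polynomial (trace, sum of principal 2x2 minors, determinant of M give the coefficients) is
  p(λ) = det(λ I - M) = λ^3 - 41λ^2 + 338λ - 729.
No integer candidate from the rational root theorem (±divisors of 729) is a root, so the roots are irrational. The cubic discriminant is Δ = 4108409 > 0, so there are three distinct real roots. p(3) = -57 and p(4) = 31 have opposite signs, so a root lies in (3, 4); Newton's method refines it to λ ≈ 3.5626. p(6) = 39 and p(7) = -29 have opposite signs, so a root lies in (6, 7); Newton's method refines it to λ ≈ 6.6454. p(30) = -489 and p(31) = 139 have opposite signs, so a root lies in (30, 31); Newton's method refines it to λ ≈ 30.792. Check (Vieta): the three roots sum to 41, matching tr M = 41.
So the eigenvalues of A^T A are ≈ 3.5626, 6.6454, 30.792 (all ≥ 0, as they must be for A^T A). The largest is λ_max ≈ 30.792, hence ||A||_2 = sqrt(λ_max) ≈ 5.5491.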